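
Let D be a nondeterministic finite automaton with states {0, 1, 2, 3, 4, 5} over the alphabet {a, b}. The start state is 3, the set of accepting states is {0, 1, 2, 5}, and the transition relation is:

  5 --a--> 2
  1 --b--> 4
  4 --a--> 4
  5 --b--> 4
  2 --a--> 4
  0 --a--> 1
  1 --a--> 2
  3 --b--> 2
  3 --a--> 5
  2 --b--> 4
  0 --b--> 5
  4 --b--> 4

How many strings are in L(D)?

The useful subgraph on states {2, 3, 5} is acyclic, so L(D) is finite; the longest accepting path visits 3 useful states, giving maximum string length 2.
Counting accepting paths from 3 by length: 2 of length 1, 1 of length 2. Total 3.

3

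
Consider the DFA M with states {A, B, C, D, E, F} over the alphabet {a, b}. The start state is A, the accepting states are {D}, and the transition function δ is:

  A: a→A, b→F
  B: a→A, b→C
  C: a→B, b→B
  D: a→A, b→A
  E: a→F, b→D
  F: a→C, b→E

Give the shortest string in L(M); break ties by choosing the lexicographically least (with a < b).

A breadth-first search from A reaches an accepting state first via the path A → F → E → D on input bbb.
No string of length < 3 is accepted (BFS exhausts all shorter strings without reaching an accepting state), and bbb is the lexicographically least accepting string of length 3.

bbb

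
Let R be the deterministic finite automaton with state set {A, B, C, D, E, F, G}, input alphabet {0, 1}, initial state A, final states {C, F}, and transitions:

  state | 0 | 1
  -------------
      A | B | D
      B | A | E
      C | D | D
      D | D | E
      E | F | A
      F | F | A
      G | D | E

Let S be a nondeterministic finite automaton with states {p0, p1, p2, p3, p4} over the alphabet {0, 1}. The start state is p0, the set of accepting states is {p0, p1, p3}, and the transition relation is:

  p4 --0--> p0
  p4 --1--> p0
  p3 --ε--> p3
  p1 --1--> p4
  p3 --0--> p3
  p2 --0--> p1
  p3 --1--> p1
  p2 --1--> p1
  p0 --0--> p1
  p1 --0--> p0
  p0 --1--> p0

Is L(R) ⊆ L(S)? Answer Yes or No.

Yes

Exploring the product automaton R × S from the start pair (A, p0), following both machines on each input symbol, reaches 12 state pairs: (A, p0), (B, p1), (D, p0), (E, p4), (D, p1), (E, p0), (F, p0), (F, p1), (A, p4), (B, p0), (A, p1), (D, p4).
R accepts in {C, F} and S accepts in {p0, p1, p3}. The reachable pairs whose R-component is accepting are (F, p0), (F, p1); in each of them the S-component is accepting too, so the product for L(R) \ L(S) (R-component accepting, S-component rejecting) has no reachable accepting pair and the difference is empty.
Hence every string in L(R) is also in L(S).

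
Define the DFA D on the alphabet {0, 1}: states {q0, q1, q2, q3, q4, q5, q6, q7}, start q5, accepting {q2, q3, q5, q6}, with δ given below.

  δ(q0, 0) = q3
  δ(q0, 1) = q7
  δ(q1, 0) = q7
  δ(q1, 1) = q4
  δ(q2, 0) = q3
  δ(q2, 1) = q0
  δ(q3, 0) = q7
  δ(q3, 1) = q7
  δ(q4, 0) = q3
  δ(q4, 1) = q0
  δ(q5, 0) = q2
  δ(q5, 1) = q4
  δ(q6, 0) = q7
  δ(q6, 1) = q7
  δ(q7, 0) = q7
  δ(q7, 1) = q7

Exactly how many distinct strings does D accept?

The useful subgraph on states {q0, q2, q3, q4, q5} is acyclic, so L(D) is finite; the longest accepting path visits 4 useful states, giving maximum string length 3.
Counting accepting paths from q5 by length: 1 of length 0, 1 of length 1, 2 of length 2, 2 of length 3. Total 6.

6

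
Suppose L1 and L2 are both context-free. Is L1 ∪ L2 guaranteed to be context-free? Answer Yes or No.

Take grammars for L₁ and L₂ with disjoint nonterminals and start symbols S₁, S₂; the grammar with a new start symbol and productions S → S₁ | S₂ generates L₁ ∪ L₂.
So the context-free languages are closed under union.

Yes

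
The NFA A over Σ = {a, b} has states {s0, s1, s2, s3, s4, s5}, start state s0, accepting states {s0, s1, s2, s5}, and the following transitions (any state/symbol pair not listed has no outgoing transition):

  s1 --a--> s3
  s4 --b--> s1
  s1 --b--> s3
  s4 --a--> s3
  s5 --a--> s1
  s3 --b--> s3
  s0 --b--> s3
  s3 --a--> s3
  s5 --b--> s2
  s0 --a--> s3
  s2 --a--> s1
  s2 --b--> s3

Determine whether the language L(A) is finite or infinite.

finite

The useful states (reachable from s0 and able to reach an accepting state) are {s0}.
Restricted to these states the transition graph has no cycle, so every accepting path has bounded length and L is finite.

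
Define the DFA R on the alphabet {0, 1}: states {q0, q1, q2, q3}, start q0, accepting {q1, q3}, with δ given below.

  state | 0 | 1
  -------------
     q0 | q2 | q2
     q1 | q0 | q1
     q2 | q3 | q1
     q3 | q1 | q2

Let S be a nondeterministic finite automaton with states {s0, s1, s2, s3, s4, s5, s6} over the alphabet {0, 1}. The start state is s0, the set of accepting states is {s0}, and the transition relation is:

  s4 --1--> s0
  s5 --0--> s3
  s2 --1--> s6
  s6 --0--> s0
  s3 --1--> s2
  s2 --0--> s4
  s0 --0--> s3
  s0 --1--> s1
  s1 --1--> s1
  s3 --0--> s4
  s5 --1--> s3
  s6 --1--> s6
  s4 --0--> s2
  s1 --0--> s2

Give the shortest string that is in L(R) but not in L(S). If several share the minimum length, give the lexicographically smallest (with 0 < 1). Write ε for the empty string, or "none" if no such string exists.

00

The string 00 is accepted by R but not by S.
No shorter string lies in the difference, and 00 is the lexicographically first length-2 string in L(R) \ L(S).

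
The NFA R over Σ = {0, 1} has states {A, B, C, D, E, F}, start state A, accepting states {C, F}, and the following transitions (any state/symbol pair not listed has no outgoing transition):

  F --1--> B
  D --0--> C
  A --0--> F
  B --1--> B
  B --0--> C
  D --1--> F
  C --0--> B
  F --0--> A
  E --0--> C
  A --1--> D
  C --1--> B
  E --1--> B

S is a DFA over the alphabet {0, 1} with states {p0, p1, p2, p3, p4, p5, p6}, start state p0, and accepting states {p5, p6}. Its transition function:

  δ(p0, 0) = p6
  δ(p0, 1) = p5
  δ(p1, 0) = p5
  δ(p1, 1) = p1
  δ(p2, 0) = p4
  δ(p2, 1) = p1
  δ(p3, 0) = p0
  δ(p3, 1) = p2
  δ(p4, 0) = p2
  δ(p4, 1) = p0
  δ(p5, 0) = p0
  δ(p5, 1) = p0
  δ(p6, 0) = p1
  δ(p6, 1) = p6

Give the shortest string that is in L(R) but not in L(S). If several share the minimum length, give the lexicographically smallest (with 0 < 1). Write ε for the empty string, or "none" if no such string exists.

The string 10 is accepted by R but not by S.
No shorter string lies in the difference, and 10 is the lexicographically first length-2 string in L(R) \ L(S).

10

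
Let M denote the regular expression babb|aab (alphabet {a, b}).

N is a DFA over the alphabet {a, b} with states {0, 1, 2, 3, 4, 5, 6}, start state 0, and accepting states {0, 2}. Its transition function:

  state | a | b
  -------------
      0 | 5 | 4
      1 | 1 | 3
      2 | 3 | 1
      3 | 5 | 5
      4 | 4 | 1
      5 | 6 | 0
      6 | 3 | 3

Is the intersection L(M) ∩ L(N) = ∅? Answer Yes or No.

Yes

Converting the expression M to a DFA (subset construction, then merging equivalent states) gives the minimal DFA with states {m0, m1, m2, m3, m4, m5, m6}, start state m0, accepting states {m6} and transitions m0: a→m1, b→m2; m1: a→m3, b→m4; m2: a→m5, b→m4; m3: a→m4, b→m6; m4: a→m4, b→m4; m5: a→m4, b→m3; m6: a→m4, b→m4.
Exploring the product automaton M × N from the start pair (m0, 0), following both machines on each input symbol, reaches 13 state pairs: (m0, 0), (m1, 5), (m2, 4), (m3, 6), (m4, 0), (m5, 4), (m4, 1), (m4, 3), (m6, 3), (m4, 5), (m4, 4), (m3, 1), (m4, 6).
M accepts in {m6} and N accepts in {0, 2}; no reachable pair has both components accepting, so no string drives both machines to acceptance simultaneously and L(M) ∩ L(N) = ∅.
So no string is accepted by both, and the intersection is empty.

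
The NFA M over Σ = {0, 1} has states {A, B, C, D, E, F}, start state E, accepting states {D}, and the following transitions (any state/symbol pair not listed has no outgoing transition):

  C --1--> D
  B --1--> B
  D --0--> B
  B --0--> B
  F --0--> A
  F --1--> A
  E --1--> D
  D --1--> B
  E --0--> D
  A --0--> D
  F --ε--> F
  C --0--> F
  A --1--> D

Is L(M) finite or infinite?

finite

The useful states (reachable from E and able to reach an accepting state) are {D, E}.
Restricted to these states the transition graph has no cycle, so every accepting path has bounded length and L is finite.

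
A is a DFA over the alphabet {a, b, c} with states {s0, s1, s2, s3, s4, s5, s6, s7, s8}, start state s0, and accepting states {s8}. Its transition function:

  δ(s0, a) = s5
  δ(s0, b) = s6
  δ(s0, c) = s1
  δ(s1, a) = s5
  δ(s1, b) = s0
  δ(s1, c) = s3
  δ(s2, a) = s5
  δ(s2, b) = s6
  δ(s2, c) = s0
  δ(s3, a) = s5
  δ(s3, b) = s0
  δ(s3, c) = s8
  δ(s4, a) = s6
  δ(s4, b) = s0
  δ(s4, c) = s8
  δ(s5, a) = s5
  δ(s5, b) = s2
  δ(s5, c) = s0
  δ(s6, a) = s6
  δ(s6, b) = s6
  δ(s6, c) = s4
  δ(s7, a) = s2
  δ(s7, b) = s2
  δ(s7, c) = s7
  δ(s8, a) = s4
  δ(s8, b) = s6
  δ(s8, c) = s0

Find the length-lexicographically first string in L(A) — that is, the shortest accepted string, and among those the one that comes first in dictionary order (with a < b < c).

A breadth-first search from s0 reaches an accepting state first via the path s0 → s6 → s4 → s8 on input bcc.
No string of length < 3 is accepted (BFS exhausts all shorter strings without reaching an accepting state), and bcc is the lexicographically least accepting string of length 3.

bcc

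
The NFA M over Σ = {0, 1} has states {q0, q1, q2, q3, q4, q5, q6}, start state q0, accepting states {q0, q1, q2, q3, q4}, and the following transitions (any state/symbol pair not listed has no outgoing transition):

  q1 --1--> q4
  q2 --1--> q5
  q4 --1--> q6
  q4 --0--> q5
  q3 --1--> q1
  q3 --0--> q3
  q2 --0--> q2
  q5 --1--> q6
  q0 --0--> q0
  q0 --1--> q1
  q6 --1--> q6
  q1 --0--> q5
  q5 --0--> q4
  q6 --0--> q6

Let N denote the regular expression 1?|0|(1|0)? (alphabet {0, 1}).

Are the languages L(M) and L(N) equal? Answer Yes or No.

No

The string 00 is accepted by M but rejected by N.
So L(M) ≠ L(N).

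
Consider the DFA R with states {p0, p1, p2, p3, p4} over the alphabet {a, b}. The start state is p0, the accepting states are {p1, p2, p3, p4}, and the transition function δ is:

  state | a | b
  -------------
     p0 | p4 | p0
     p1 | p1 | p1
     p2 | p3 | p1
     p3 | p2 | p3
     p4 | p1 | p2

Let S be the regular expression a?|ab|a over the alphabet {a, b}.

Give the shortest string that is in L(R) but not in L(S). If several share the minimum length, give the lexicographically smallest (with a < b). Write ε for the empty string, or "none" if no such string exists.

aa

The string aa is accepted by R but not by S.
No shorter string lies in the difference, and aa is the lexicographically first length-2 string in L(R) \ L(S).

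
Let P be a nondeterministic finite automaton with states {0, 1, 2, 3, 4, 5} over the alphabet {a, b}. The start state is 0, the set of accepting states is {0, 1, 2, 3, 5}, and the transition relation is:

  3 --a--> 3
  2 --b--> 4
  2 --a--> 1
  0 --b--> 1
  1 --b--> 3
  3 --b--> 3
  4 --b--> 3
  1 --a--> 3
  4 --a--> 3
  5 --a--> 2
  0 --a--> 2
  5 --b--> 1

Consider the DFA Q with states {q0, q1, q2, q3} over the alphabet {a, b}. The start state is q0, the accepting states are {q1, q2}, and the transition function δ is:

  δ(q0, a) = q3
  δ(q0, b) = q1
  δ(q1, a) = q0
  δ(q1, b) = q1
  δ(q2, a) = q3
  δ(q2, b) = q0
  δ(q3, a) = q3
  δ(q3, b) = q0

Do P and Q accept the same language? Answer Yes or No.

The empty string ε is accepted by P but rejected by Q.
So L(P) ≠ L(Q).

No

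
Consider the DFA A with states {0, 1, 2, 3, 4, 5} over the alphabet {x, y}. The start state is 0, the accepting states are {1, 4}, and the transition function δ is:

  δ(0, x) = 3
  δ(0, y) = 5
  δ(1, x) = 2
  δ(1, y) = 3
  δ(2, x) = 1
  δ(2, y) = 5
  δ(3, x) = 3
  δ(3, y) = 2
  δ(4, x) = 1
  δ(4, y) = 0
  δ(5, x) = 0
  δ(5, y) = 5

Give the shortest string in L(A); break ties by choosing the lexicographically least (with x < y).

A breadth-first search from 0 reaches an accepting state first via the path 0 → 3 → 2 → 1 on input xyx.
No string of length < 3 is accepted (BFS exhausts all shorter strings without reaching an accepting state), and xyx is the lexicographically least accepting string of length 3.

xyx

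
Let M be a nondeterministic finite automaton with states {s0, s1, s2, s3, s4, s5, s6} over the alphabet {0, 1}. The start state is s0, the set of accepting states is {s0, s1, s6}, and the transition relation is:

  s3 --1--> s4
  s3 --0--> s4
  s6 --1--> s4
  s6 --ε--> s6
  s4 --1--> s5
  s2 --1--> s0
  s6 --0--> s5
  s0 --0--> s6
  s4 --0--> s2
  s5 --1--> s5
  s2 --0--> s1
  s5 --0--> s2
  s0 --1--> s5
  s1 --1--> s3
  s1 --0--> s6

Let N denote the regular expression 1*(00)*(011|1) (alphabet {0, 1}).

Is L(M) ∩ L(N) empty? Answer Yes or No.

Converting the expression N to a DFA (subset construction, then merging equivalent states) gives the minimal DFA with states {n0, n1, n2, n3, n4, n5, n6}, start state n0, accepting states {n2, n5} and transitions n0: 0→n1, 1→n2; n1: 0→n3, 1→n4; n2: 0→n1, 1→n2; n3: 0→n1, 1→n5; n4: 0→n6, 1→n5; n5: 0→n6, 1→n6; n6: 0→n6, 1→n6.
Exploring the product automaton M × N from the start pair (s0, n0), following both machines on each input symbol, reaches 17 state pairs: (s0, n0), (s6, n1), (s5, n2), (s5, n3), (s4, n4), (s2, n1), (s5, n5), (s2, n6), (s1, n3), (s0, n4), (s5, n6), (s1, n6), (s0, n6), (s3, n5), (s6, n6), (s3, n6), (s4, n6).
M accepts in {s0, s1, s6} and N accepts in {n2, n5}; no reachable pair has both components accepting, so no string drives both machines to acceptance simultaneously and L(M) ∩ L(N) = ∅.
So no string is accepted by both, and the intersection is empty.

Yes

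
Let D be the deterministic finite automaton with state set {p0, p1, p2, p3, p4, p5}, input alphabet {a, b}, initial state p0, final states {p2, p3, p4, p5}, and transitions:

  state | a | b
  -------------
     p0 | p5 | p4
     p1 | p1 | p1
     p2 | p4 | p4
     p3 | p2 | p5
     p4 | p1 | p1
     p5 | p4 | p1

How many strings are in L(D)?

3

The useful subgraph on states {p0, p4, p5} is acyclic, so L(D) is finite; the longest accepting path visits 3 useful states, giving maximum string length 2.
Counting accepting paths from p0 by length: 2 of length 1, 1 of length 2. Total 3.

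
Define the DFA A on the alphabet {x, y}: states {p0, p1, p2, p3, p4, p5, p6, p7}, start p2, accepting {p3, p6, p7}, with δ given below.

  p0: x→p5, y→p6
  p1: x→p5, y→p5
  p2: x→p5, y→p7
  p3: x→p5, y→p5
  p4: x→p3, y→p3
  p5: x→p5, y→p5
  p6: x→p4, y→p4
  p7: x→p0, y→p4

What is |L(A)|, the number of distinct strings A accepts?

8

The useful subgraph on states {p0, p2, p3, p4, p6, p7} is acyclic, so L(A) is finite; the longest accepting path visits 6 useful states, giving maximum string length 5.
Counting accepting paths from p2 by length: 1 of length 1, 3 of length 3, 4 of length 5. Total 8.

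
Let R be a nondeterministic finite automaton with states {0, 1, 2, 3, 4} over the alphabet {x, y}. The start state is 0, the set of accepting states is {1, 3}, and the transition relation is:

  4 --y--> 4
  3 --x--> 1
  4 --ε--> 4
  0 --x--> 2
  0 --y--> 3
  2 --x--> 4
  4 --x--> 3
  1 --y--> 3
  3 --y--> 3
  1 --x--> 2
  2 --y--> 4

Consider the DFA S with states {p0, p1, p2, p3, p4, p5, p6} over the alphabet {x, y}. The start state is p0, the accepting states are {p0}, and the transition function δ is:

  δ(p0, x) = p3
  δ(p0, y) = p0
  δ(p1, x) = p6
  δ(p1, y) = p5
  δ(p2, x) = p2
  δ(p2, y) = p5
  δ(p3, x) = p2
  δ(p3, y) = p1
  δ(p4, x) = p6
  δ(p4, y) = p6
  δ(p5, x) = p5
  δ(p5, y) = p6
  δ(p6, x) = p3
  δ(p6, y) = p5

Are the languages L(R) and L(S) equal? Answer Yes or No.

No

The string yx is accepted by R but rejected by S.
So L(R) ≠ L(S).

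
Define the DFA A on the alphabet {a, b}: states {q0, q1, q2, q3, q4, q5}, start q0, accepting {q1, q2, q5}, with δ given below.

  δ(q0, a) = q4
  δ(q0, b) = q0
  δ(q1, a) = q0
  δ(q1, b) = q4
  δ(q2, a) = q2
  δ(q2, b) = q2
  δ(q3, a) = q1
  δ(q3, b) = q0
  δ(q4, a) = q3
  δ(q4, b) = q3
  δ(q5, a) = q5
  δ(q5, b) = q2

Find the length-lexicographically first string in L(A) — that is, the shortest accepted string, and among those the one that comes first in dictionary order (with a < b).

A breadth-first search from q0 reaches an accepting state first via the path q0 → q4 → q3 → q1 on input aaa.
No string of length < 3 is accepted (BFS exhausts all shorter strings without reaching an accepting state), and aaa is the lexicographically least accepting string of length 3.

aaa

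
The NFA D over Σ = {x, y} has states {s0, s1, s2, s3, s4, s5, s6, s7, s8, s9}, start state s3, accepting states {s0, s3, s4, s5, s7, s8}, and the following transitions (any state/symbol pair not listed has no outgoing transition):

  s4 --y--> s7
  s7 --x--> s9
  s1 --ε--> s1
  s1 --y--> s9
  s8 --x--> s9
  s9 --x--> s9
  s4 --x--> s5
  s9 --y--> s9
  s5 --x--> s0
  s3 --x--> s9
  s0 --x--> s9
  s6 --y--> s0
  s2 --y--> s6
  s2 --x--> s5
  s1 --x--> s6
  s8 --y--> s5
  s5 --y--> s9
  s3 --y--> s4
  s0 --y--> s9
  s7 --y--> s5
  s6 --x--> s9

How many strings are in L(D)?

The useful subgraph on states {s0, s3, s4, s5, s7} is acyclic, so L(D) is finite; the longest accepting path visits 5 useful states, giving maximum string length 4.
Counting accepting paths from s3 by length: 1 of length 0, 1 of length 1, 2 of length 2, 2 of length 3, 1 of length 4. Total 7.

7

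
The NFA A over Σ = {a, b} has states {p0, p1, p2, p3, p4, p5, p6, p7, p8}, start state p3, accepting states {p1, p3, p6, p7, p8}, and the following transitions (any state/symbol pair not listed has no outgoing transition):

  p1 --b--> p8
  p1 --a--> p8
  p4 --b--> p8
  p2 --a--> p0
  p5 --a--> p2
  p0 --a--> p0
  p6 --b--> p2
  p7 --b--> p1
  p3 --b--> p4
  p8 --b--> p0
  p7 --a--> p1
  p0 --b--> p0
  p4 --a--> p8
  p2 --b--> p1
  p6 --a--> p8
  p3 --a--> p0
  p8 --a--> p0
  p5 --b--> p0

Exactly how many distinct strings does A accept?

3

The useful subgraph on states {p3, p4, p8} is acyclic, so L(A) is finite; the longest accepting path visits 3 useful states, giving maximum string length 2.
Counting accepting paths from p3 by length: 1 of length 0, 2 of length 2. Total 3.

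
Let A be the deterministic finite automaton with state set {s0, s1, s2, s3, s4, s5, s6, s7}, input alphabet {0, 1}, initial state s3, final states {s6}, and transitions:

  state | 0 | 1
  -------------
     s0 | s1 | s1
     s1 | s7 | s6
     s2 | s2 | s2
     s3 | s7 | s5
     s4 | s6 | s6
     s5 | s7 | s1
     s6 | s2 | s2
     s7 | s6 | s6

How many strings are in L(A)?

The useful subgraph on states {s1, s3, s5, s6, s7} is acyclic, so L(A) is finite; the longest accepting path visits 5 useful states, giving maximum string length 4.
Counting accepting paths from s3 by length: 2 of length 2, 3 of length 3, 2 of length 4. Total 7.

7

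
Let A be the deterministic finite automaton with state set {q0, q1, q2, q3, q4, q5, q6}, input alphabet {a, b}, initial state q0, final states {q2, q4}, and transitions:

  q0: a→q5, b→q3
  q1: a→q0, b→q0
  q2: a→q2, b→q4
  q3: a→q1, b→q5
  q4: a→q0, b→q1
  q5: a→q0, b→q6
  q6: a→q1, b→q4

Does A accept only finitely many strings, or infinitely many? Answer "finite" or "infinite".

infinite

State q0 is reachable from the start and can reach an accepting state, and it lies on the cycle q0 → q3 → q1 → q0.
Traversing that cycle any number of times yields accepted strings of unbounded length, so the language is infinite.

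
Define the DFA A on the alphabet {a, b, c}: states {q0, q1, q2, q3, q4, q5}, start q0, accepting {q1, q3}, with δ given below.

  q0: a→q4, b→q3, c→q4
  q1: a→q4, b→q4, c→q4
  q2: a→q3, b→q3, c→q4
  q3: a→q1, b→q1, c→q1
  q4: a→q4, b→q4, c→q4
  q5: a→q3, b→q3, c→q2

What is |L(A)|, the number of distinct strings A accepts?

The useful subgraph on states {q0, q1, q3} is acyclic, so L(A) is finite; the longest accepting path visits 3 useful states, giving maximum string length 2.
Counting accepting paths from q0 by length: 1 of length 1, 3 of length 2. Total 4.

4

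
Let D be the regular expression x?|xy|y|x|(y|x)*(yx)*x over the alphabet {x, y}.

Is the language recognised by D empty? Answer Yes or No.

No

The empty string ε matches the expression, so it belongs to L(D).
Since L(D) contains at least one string, it is not empty.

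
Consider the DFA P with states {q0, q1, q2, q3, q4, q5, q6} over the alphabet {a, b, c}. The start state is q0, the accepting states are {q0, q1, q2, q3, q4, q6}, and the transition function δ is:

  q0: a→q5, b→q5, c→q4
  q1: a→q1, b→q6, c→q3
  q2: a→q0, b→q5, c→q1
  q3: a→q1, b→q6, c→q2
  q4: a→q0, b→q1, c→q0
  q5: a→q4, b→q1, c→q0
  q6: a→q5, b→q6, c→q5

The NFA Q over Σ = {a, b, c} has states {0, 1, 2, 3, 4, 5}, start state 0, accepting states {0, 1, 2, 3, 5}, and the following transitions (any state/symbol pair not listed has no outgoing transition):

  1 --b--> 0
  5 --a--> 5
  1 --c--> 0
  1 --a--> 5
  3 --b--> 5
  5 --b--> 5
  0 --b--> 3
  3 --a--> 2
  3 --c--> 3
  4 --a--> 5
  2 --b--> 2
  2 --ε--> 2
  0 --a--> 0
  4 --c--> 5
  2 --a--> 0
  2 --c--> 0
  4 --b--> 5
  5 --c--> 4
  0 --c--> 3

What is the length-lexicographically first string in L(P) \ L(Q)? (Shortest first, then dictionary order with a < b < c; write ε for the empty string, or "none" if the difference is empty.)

bbc

The string bbc is accepted by P but not by Q.
No shorter string lies in the difference, and bbc is the lexicographically first length-3 string in L(P) \ L(Q).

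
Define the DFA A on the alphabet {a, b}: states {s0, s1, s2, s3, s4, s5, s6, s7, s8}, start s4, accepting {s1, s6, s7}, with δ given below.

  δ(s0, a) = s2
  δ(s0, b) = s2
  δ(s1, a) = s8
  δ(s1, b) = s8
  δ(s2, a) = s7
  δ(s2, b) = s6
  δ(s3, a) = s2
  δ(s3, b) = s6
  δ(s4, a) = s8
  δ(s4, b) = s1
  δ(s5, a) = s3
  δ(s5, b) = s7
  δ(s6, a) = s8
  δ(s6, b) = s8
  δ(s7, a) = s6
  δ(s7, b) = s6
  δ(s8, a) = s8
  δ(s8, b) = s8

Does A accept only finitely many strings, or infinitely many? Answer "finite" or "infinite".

finite

The useful states (reachable from s4 and able to reach an accepting state) are {s1, s4}.
Restricted to these states the transition graph has no cycle, so every accepting path has bounded length and L is finite.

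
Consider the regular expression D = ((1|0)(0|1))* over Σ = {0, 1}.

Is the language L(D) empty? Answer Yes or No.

The empty string ε matches the expression, so it belongs to L(D).
Since L(D) contains at least one string, it is not empty.

No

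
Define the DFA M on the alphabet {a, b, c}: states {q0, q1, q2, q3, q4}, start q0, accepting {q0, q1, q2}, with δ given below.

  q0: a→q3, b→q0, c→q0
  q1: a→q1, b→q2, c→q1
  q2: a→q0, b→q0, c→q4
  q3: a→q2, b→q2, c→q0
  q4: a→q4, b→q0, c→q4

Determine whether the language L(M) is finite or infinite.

infinite

State q0 is reachable from the start and can reach an accepting state, and it lies on the cycle q0 → q0.
Traversing that cycle any number of times yields accepted strings of unbounded length, so the language is infinite.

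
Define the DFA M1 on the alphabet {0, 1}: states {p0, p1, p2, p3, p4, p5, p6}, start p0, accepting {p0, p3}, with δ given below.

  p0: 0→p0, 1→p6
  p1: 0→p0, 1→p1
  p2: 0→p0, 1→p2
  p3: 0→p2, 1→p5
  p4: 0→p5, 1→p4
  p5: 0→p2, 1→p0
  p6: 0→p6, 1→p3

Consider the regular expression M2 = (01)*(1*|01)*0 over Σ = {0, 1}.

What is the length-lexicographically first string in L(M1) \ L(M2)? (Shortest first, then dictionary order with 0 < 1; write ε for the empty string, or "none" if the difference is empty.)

The empty string ε is accepted by M1 but not by M2.
Since ε is the unique shortest string, it is the required witness.

ε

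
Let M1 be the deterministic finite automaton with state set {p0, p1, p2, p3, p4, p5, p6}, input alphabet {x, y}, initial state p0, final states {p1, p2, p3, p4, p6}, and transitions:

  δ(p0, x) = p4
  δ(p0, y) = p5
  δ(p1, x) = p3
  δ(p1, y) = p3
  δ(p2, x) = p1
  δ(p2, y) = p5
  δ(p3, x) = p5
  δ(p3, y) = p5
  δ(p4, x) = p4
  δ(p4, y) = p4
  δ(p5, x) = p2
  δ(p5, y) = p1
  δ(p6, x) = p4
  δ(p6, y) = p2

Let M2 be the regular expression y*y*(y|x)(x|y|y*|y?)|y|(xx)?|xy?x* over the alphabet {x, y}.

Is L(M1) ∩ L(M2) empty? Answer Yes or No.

No

The string x is accepted by both M1 and M2.
Hence L(M1) ∩ L(M2) ≠ ∅.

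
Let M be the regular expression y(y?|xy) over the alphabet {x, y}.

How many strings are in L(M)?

3

The expression has no Kleene star, so L(M) is finite. Expanding the alternatives gives {y, yy, yxy}.
That is 1 of length 1, 1 of length 2, 1 of length 3: 3 strings in all.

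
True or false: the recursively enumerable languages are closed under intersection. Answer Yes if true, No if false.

Yes

Run the recogniser for L₁; if it accepts, run the recogniser for L₂ and accept if that accepts too. If either runs forever the input is never accepted, which is all a recogniser needs.
So the recursively enumerable languages are closed under intersection.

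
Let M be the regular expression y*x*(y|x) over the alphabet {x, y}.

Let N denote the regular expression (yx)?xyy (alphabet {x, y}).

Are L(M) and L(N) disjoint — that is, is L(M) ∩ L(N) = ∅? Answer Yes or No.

Converting the expression M to a DFA (subset construction, then merging equivalent states) gives the minimal DFA with states {m0, m1, m2, m3, m4}, start state m0, accepting states {m1, m2, m3} and transitions m0: x→m1, y→m2; m1: x→m1, y→m3; m2: x→m1, y→m2; m3: x→m4, y→m4; m4: x→m4, y→m4.
Converting the expression N to a DFA (subset construction, then merging equivalent states) gives the minimal DFA with states {n0, n1, n2, n3, n4, n5, n6}, start state n0, accepting states {n6} and transitions n0: x→n1, y→n2; n1: x→n3, y→n4; n2: x→n5, y→n3; n3: x→n3, y→n3; n4: x→n3, y→n6; n5: x→n1, y→n3; n6: x→n3, y→n3.
Exploring the product automaton M × N from the start pair (m0, n0), following both machines on each input symbol, reaches 10 state pairs: (m0, n0), (m1, n1), (m2, n2), (m1, n3), (m3, n4), (m1, n5), (m2, n3), (m3, n3), (m4, n3), (m4, n6).
M accepts in {m1, m2, m3} and N accepts in {n6}; no reachable pair has both components accepting, so no string drives both machines to acceptance simultaneously and L(M) ∩ L(N) = ∅.
So no string is accepted by both, and the intersection is empty.

Yes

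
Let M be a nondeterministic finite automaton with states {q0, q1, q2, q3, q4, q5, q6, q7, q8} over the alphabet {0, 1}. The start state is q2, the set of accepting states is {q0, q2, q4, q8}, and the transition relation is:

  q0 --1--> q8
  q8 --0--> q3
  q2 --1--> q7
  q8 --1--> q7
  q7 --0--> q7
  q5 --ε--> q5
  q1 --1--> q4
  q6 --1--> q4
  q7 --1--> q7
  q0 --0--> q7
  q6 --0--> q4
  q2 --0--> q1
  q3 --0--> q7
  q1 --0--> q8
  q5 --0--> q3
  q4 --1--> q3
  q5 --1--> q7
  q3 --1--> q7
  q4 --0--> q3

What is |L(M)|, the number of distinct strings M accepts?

The useful subgraph on states {q1, q2, q4, q8} is acyclic, so L(M) is finite; the longest accepting path visits 3 useful states, giving maximum string length 2.
Counting accepting paths from q2 by length: 1 of length 0, 2 of length 2. Total 3.

3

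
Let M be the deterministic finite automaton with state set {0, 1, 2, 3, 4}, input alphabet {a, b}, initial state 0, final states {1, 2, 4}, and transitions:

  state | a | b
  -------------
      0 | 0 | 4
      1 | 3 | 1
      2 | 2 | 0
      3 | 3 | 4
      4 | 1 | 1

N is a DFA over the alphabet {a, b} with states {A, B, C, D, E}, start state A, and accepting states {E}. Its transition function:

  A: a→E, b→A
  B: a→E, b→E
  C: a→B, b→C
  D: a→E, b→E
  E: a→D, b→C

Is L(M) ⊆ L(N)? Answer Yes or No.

No

The string b is in L(M) but not in L(N).
So L(M) ⊄ L(N).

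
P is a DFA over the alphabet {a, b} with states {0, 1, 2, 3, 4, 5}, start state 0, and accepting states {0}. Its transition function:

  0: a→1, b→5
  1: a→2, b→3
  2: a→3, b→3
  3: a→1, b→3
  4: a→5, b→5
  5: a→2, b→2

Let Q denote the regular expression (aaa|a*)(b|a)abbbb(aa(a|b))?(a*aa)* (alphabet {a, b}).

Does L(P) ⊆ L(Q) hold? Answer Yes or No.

No

The empty string ε is in L(P) but not in L(Q).
So L(P) ⊄ L(Q).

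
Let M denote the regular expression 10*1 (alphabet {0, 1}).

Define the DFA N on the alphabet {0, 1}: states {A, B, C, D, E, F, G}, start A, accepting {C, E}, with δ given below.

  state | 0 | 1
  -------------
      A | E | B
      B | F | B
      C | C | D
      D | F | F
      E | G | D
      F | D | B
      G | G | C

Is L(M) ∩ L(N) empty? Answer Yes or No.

Converting the expression M to a DFA (subset construction, then merging equivalent states) gives the minimal DFA with states {m0, m1, m2, m3}, start state m0, accepting states {m3} and transitions m0: 0→m1, 1→m2; m1: 0→m1, 1→m1; m2: 0→m2, 1→m3; m3: 0→m1, 1→m1.
Exploring the product automaton M × N from the start pair (m0, A), following both machines on each input symbol, reaches 12 state pairs: (m0, A), (m1, E), (m2, B), (m1, G), (m1, D), (m2, F), (m3, B), (m1, C), (m1, F), (m2, D), (m1, B), (m3, F).
M accepts in {m3} and N accepts in {C, E}; no reachable pair has both components accepting, so no string drives both machines to acceptance simultaneously and L(M) ∩ L(N) = ∅.
So no string is accepted by both, and the intersection is empty.

Yes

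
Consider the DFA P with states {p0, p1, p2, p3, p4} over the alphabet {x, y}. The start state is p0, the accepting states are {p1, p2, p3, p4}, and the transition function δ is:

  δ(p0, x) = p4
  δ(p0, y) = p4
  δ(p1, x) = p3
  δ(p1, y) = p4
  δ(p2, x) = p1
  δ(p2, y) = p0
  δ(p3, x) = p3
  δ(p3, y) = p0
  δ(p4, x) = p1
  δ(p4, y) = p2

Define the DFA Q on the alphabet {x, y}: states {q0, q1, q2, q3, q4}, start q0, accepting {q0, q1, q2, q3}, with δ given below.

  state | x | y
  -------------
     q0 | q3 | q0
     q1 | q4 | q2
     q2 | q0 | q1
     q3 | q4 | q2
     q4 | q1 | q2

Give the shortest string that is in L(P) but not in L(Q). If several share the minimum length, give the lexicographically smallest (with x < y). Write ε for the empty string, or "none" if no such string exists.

The string xx is accepted by P but not by Q.
No shorter string lies in the difference, and xx is the lexicographically first length-2 string in L(P) \ L(Q).

xx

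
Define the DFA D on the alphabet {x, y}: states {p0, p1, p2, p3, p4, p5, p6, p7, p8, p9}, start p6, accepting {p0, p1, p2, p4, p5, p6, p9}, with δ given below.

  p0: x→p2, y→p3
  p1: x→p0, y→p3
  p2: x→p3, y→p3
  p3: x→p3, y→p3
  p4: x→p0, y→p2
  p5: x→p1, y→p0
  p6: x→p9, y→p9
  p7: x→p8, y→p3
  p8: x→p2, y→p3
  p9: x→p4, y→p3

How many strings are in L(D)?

The useful subgraph on states {p0, p2, p4, p6, p9} is acyclic, so L(D) is finite; the longest accepting path visits 5 useful states, giving maximum string length 4.
Counting accepting paths from p6 by length: 1 of length 0, 2 of length 1, 2 of length 2, 4 of length 3, 2 of length 4. Total 11.

11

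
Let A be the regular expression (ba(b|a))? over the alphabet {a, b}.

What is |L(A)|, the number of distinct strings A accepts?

The expression has no Kleene star, so L(A) is finite. Expanding the alternatives gives {ε, baa, bab}.
That is 1 of length 0, 2 of length 3: 3 strings in all.

3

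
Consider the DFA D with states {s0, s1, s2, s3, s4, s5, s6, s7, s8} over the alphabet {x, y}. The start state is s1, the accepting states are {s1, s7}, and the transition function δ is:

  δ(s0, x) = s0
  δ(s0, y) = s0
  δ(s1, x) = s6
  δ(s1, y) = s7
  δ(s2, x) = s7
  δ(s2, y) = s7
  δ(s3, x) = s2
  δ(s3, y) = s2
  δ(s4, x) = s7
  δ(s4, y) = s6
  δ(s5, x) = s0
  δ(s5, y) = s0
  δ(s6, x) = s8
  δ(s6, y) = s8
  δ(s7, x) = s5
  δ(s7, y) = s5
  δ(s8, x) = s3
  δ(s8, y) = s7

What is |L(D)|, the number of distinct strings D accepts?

The useful subgraph on states {s1, s2, s3, s6, s7, s8} is acyclic, so L(D) is finite; the longest accepting path visits 6 useful states, giving maximum string length 5.
Counting accepting paths from s1 by length: 1 of length 0, 1 of length 1, 2 of length 3, 8 of length 5. Total 12.

12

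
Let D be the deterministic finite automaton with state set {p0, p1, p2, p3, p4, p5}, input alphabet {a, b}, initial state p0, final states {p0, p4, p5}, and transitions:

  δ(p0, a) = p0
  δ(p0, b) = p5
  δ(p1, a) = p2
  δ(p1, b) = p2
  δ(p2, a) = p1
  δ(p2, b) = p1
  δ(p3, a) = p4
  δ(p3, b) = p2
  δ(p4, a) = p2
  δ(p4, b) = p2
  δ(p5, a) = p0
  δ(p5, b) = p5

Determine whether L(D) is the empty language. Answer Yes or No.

The empty string ε is accepted: the run p0 ends in the accepting state p0.
Since at least one string is accepted, L(D) is not empty.

No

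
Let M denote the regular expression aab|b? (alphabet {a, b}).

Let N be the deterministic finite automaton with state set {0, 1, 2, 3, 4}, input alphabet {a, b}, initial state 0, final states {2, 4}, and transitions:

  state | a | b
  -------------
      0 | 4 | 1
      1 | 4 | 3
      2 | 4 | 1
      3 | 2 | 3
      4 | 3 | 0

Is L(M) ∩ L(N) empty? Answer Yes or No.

Converting the expression M to a DFA (subset construction, then merging equivalent states) gives the minimal DFA with states {m0, m1, m2, m3, m4}, start state m0, accepting states {m0, m2} and transitions m0: a→m1, b→m2; m1: a→m3, b→m4; m2: a→m4, b→m4; m3: a→m4, b→m2; m4: a→m4, b→m4.
Exploring the product automaton M × N from the start pair (m0, 0), following both machines on each input symbol, reaches 10 state pairs: (m0, 0), (m1, 4), (m2, 1), (m3, 3), (m4, 0), (m4, 4), (m4, 3), (m4, 2), (m2, 3), (m4, 1).
M accepts in {m0, m2} and N accepts in {2, 4}; no reachable pair has both components accepting, so no string drives both machines to acceptance simultaneously and L(M) ∩ L(N) = ∅.
So no string is accepted by both, and the intersection is empty.

Yes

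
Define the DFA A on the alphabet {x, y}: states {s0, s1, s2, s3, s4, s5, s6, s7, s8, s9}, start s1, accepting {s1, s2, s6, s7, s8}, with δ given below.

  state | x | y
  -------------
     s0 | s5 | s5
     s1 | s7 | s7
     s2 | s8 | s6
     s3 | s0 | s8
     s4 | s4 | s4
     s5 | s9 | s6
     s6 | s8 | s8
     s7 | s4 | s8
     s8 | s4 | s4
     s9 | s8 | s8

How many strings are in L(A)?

5

The useful subgraph on states {s1, s7, s8} is acyclic, so L(A) is finite; the longest accepting path visits 3 useful states, giving maximum string length 2.
Counting accepting paths from s1 by length: 1 of length 0, 2 of length 1, 2 of length 2. Total 5.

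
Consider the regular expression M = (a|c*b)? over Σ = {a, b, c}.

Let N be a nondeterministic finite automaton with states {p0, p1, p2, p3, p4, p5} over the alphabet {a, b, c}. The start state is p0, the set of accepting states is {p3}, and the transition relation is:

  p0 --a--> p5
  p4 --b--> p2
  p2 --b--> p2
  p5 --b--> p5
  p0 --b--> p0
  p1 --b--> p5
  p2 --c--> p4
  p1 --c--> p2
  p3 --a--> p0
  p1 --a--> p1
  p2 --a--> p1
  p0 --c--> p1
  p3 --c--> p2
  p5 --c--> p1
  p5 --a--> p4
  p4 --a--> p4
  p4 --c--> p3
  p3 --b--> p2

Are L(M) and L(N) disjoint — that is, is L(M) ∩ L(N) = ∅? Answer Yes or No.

Converting the expression M to a DFA (subset construction, then merging equivalent states) gives the minimal DFA with states {m0, m1, m2, m3}, start state m0, accepting states {m0, m1} and transitions m0: a→m1, b→m1, c→m2; m1: a→m3, b→m3, c→m3; m2: a→m3, b→m1, c→m2; m3: a→m3, b→m3, c→m3.
Exploring the product automaton M × N from the start pair (m0, p0), following both machines on each input symbol, reaches 14 state pairs: (m0, p0), (m1, p5), (m1, p0), (m2, p1), (m3, p4), (m3, p5), (m3, p1), (m3, p0), (m2, p2), (m3, p2), (m3, p3), (m1, p2), (m2, p4), (m2, p3).
M accepts in {m0, m1} and N accepts in {p3}; no reachable pair has both components accepting, so no string drives both machines to acceptance simultaneously and L(M) ∩ L(N) = ∅.
So no string is accepted by both, and the intersection is empty.

Yes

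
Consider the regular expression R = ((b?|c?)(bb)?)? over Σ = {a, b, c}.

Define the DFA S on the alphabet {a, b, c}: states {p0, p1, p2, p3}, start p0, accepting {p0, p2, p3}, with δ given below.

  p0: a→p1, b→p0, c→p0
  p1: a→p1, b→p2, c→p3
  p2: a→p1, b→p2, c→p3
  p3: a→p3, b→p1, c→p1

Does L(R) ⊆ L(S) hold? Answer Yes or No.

Yes

Converting the expression R to a DFA (subset construction, then merging equivalent states) gives the minimal DFA with states {r0, r1, r2, r3, r4, r5, r6}, start state r0, accepting states {r0, r2, r3, r4, r6} and transitions r0: a→r1, b→r2, c→r3; r1: a→r1, b→r1, c→r1; r2: a→r1, b→r4, c→r1; r3: a→r1, b→r5, c→r1; r4: a→r1, b→r6, c→r1; r5: a→r1, b→r6, c→r1; r6: a→r1, b→r1, c→r1.
Exploring the product automaton R × S from the start pair (r0, p0), following both machines on each input symbol, reaches 10 state pairs: (r0, p0), (r1, p1), (r2, p0), (r3, p0), (r1, p2), (r1, p3), (r4, p0), (r1, p0), (r5, p0), (r6, p0).
R accepts in {r0, r2, r3, r4, r6} and S accepts in {p0, p2, p3}. The reachable pairs whose R-component is accepting are (r0, p0), (r2, p0), (r3, p0), (r4, p0), (r6, p0); in each of them the S-component is accepting too, so the product for L(R) \ L(S) (R-component accepting, S-component rejecting) has no reachable accepting pair and the difference is empty.
Hence every string in L(R) is also in L(S).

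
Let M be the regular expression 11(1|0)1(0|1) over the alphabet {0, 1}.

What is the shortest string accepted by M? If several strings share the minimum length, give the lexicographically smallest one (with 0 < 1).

11010

By inspection of the expression, no string of length less than 5 matches, and 11010 is the lexicographically first match of length 5.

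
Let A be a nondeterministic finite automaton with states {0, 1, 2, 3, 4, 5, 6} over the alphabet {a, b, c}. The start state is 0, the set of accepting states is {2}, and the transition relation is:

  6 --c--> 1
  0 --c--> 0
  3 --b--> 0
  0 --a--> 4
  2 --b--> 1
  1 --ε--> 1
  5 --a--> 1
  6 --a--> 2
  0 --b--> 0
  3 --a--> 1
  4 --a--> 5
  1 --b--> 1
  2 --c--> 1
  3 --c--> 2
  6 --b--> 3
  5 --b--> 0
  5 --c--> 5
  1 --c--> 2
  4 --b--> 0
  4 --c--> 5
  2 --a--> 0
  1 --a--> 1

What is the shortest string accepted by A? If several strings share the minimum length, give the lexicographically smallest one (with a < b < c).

aaac

A breadth-first search from 0 reaches an accepting state first via the path 0 → 4 → 5 → 1 → 2 on input aaac.
No string of length < 4 is accepted (BFS exhausts all shorter strings without reaching an accepting state), and aaac is the lexicographically least accepting string of length 4.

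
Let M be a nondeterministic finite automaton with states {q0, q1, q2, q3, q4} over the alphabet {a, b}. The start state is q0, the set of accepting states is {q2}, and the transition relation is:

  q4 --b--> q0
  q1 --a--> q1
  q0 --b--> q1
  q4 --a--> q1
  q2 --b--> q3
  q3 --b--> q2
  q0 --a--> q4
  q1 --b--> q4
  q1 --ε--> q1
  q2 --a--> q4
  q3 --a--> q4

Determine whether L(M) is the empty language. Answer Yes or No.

The states reachable from the start state are {q0, q1, q4}.
None of the accepting states {q2} is reachable, so no string is accepted and L(M) = ∅.

Yes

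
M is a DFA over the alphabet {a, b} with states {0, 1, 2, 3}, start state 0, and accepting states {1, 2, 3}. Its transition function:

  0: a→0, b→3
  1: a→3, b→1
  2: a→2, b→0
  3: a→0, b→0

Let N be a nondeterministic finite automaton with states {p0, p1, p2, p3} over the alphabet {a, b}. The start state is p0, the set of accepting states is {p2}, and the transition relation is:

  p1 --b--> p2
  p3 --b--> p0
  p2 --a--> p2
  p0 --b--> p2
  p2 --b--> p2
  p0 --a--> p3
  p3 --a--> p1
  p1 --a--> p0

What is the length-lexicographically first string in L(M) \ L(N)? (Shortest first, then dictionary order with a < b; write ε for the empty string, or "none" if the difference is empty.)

The string ab is accepted by M but not by N.
No shorter string lies in the difference, and ab is the lexicographically first length-2 string in L(M) \ L(N).

ab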